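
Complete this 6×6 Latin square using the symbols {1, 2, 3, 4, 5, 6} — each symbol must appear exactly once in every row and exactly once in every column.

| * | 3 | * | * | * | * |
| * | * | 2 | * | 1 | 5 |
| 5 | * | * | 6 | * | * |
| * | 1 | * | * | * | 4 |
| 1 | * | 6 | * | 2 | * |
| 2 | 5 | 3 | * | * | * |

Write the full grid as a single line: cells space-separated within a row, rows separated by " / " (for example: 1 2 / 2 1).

6 3 1 4 5 2 / 4 6 2 3 1 5 / 5 2 4 6 3 1 / 3 1 5 2 6 4 / 1 4 6 5 2 3 / 2 5 3 1 4 6

At row 4, column 3: row 4 has {1,4}; column 3 has {2,3,6}; that leaves 5.
At row 5, column 2: row 5 has {1,2,6}; column 2 has {1,3,5}; that leaves 4.
At row 5, column 6: row 5 has {1,2,4,6}; column 6 has {4,5}; that leaves 3.
At row 2, column 2: row 2 has {1,2,5}; column 2 has {1,3,4,5}; that leaves 6.
At row 3, column 2: row 3 has {5,6}; column 2 has {1,3,4,5,6}; that leaves 2.
At row 3, column 6: row 3 has {2,5,6}; column 6 has {3,4,5}; that leaves 1.
At row 5, column 4: row 5 has {1,2,3,4,6}; column 4 has {6}; that leaves 5.
At row 6, column 6: row 6 has {2,3,5}; column 6 has {1,3,4,5}; that leaves 6.
At row 1, column 6: row 1 has {3}; column 6 has {1,3,4,5,6}; that leaves 2.
At row 3, column 3: row 3 has {1,2,5,6}; column 3 has {2,3,5,6}; that leaves 4.
At row 3, column 5: row 3 has {1,2,4,5,6}; column 5 has {1,2}; that leaves 3.
At row 4, column 5: row 4 has {1,4,5}; column 5 has {1,2,3}; that leaves 6.
At row 6, column 5: row 6 has {2,3,5,6}; column 5 has {1,2,3,6}; that leaves 4.
At row 1, column 3: row 1 has {2,3}; column 3 has {2,3,4,5,6}; that leaves 1.
At row 1, column 4: row 1 has {1,2,3}; column 4 has {5,6}; that leaves 4.
At row 1, column 5: row 1 has {1,2,3,4}; column 5 has {1,2,3,4,6}; that leaves 5.
At row 2, column 4: row 2 has {1,2,5,6}; column 4 has {4,5,6}; that leaves 3.
At row 4, column 1: row 4 has {1,4,5,6}; column 1 has {1,2,5}; that leaves 3.
At row 4, column 4: row 4 has {1,3,4,5,6}; column 4 has {3,4,5,6}; that leaves 2.
At row 6, column 4: row 6 has {2,3,4,5,6}; column 4 has {2,3,4,5,6}; that leaves 1.
At row 1, column 1: row 1 has {1,2,3,4,5}; column 1 has {1,2,3,5}; that leaves 6.
At row 2, column 1: row 2 has {1,2,3,5,6}; column 1 has {1,2,3,5,6}; that leaves 4.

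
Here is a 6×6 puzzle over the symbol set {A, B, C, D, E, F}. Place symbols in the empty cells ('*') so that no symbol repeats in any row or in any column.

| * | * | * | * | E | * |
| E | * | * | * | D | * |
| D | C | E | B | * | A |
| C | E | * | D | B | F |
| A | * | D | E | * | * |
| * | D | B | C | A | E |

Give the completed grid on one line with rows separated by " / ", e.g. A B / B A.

B A C F E D / E B F A D C / D C E B F A / C E A D B F / A F D E C B / F D B C A E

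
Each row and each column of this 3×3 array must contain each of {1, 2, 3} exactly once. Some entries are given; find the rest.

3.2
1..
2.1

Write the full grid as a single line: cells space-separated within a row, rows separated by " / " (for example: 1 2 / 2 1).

Cell (r1,c2): row 1 has {2,3}; column 2 is empty so far → 1.
Cell (r2,c3): row 2 has {1}; column 3 has {1,2} → 3.
Cell (r3,c2): row 3 has {1,2}; column 2 has {1} → 3.
Cell (r2,c2): row 2 has {1,3}; column 2 has {1,3} → 2.

3 1 2 / 1 2 3 / 2 3 1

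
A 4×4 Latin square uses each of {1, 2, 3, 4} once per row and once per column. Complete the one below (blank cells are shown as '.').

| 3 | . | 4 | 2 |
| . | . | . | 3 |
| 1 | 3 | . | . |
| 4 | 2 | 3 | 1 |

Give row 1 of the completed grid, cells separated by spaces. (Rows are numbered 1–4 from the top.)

row 1 has {2,3,4}; column 2 has {2,3} — only 1 is left for (r1,c2).

3 1 4 2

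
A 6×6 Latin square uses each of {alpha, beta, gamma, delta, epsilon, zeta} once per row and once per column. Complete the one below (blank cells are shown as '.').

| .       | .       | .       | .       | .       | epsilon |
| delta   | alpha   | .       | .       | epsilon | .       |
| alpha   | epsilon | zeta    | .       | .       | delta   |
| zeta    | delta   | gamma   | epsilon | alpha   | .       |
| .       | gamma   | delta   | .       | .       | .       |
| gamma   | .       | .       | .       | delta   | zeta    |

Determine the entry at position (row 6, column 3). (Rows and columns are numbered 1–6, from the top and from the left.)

row 1 has {epsilon}; column 1 has {alpha,gamma,delta,zeta} — only beta is left for (r1,c1).
row 1 has {beta,epsilon}; column 2 has {alpha,gamma,delta,epsilon} — only zeta is left for (r1,c2).
row 1 has {beta,epsilon,zeta}; column 3 has {gamma,delta,zeta} — only alpha is left for (r1,c3).
row 1 has {alpha,beta,epsilon,zeta}; column 5 has {alpha,delta,epsilon} — only gamma is left for (r1,c5).
row 2 has {alpha,delta,epsilon}; column 3 has {alpha,gamma,delta,zeta} — only beta is left for (r2,c3).
row 2 has {alpha,beta,delta,epsilon}; column 6 has {delta,epsilon,zeta} — only gamma is left for (r2,c6).
row 3 has {alpha,delta,epsilon,zeta}; column 5 has {alpha,gamma,delta,epsilon} — only beta is left for (r3,c5).
row 4 has {alpha,gamma,delta,epsilon,zeta}; column 6 has {gamma,delta,epsilon,zeta} — only beta is left for (r4,c6).
row 5 has {gamma,delta}; column 1 has {alpha,beta,gamma,delta,zeta} — only epsilon is left for (r5,c1).
row 5 has {gamma,delta,epsilon}; column 5 has {alpha,beta,gamma,delta,epsilon} — only zeta is left for (r5,c5).
row 5 has {gamma,delta,epsilon,zeta}; column 6 has {beta,gamma,delta,epsilon,zeta} — only alpha is left for (r5,c6).
row 6 has {gamma,delta,zeta}; column 2 has {alpha,gamma,delta,epsilon,zeta} — only beta is left for (r6,c2).
row 6 has {beta,gamma,delta,zeta}; column 3 has {alpha,beta,gamma,delta,zeta} — only epsilon is left for (r6,c3).

epsilon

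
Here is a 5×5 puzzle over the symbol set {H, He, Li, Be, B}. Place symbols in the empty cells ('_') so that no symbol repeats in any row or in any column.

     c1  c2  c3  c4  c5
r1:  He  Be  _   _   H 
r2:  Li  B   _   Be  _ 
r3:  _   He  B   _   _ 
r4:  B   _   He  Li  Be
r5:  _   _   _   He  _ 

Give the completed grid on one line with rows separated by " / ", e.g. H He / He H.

Cell (r1,c3): row 1 has {H,He,Be}; column 3 has {He,B} → Li.
Cell (r1,c4): row 1 has {H,He,Li,Be}; column 4 has {He,Li,Be} → B.
Cell (r2,c3): row 2 has {Li,Be,B}; column 3 has {He,Li,B} → H.
Cell (r2,c5): row 2 has {H,Li,Be,B}; column 5 has {H,Be} → He.
Cell (r3,c4): row 3 has {He,B}; column 4 has {He,Li,Be,B} → H.
Cell (r3,c5): row 3 has {H,He,B}; column 5 has {H,He,Be} → Li.
Cell (r4,c2): row 4 has {He,Li,Be,B}; column 2 has {He,Be,B} → H.
Cell (r5,c2): row 5 has {He}; column 2 has {H,He,Be,B} → Li.
Cell (r5,c3): row 5 has {He,Li}; column 3 has {H,He,Li,B} → Be.
Cell (r5,c5): row 5 has {He,Li,Be}; column 5 has {H,He,Li,Be} → B.
Cell (r3,c1): row 3 has {H,He,Li,B}; column 1 has {He,Li,B} → Be.
Cell (r5,c1): row 5 has {He,Li,Be,B}; column 1 has {He,Li,Be,B} → H.

He Be Li B H / Li B H Be He / Be He B H Li / B H He Li Be / H Li Be He B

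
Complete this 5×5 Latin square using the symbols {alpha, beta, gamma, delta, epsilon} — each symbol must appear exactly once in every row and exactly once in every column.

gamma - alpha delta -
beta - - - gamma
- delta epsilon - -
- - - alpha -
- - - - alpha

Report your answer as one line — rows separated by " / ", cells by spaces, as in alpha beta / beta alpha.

(r2,c3) = delta
(r2,c4) = epsilon
(r3,c1) = alpha
(r3,c5) = beta
(r1,c5) = epsilon
(r2,c2) = alpha
(r3,c4) = gamma
(r4,c5) = delta
(r5,c4) = beta
(r1,c2) = beta
(r4,c1) = epsilon
(r4,c2) = gamma
(r4,c3) = beta
(r5,c1) = delta
(r5,c2) = epsilon
(r5,c3) = gamma

gamma beta alpha delta epsilon / beta alpha delta epsilon gamma / alpha delta epsilon gamma beta / epsilon gamma beta alpha delta / delta epsilon gamma beta alpha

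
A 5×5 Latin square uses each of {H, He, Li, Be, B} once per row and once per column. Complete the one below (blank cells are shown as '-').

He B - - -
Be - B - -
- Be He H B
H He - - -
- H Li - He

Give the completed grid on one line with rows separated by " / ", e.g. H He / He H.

He B H Li Be / Be Li B He H / Li Be He H B / H He Be B Li / B H Li Be He

(r2,c2) = Li
(r2,c4) = He
(r2,c5) = H
(r3,c1) = Li
(r4,c3) = Be
(r4,c5) = Li
(r5,c1) = B
(r5,c4) = Be
(r1,c3) = H
(r1,c4) = Li
(r1,c5) = Be
(r4,c4) = B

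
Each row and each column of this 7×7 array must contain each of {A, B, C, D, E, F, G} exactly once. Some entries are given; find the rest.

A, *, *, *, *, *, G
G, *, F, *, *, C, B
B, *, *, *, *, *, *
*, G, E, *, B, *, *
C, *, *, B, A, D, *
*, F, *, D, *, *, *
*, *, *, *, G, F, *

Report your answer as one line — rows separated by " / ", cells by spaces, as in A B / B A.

A C D F E B G / G A F E D C B / B D A G F E C / F G E C B A D / C E G B A D F / E F B D C G A / D B C A G F E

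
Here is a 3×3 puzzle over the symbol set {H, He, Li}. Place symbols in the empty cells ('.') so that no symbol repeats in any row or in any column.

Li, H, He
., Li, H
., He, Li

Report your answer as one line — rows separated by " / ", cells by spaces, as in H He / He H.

(r2,c1): row 2 has {H,Li}; column 1 has {Li}, so it must be He.
(r3,c1): row 3 has {He,Li}; column 1 has {He,Li}, so it must be H.

Li H He / He Li H / H He Li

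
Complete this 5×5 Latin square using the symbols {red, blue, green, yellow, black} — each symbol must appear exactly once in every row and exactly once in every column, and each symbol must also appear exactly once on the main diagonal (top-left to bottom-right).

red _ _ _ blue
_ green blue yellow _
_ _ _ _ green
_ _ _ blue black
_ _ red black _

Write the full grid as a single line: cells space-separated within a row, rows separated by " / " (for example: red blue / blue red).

(r1,c4) = green
(r2,c1) = black
(r2,c5) = red
(r3,c4) = red
(r5,c5) = yellow
(r3,c3) = black
(r5,c2) = blue
(r1,c3) = yellow
(r3,c2) = yellow
(r4,c2) = red
(r4,c3) = green
(r5,c1) = green
(r1,c2) = black
(r3,c1) = blue
(r4,c1) = yellow

red black yellow green blue / black green blue yellow red / blue yellow black red green / yellow red green blue black / green blue red black yellow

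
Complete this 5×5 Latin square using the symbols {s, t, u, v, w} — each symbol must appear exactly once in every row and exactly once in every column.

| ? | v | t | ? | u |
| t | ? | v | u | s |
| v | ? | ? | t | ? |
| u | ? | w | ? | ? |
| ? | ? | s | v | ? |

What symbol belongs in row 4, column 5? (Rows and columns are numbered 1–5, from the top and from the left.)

Cell (r2,c2): row 2 has {s,t,u,v}; column 2 has {v} → w.
Cell (r3,c3): row 3 has {t,v}; column 3 has {s,t,v,w} → u.
Cell (r3,c5): row 3 has {t,u,v}; column 5 has {s,u} → w.
Cell (r4,c4): row 4 has {u,w}; column 4 has {t,u,v} → s.
Cell (r5,c1): row 5 has {s,v}; column 1 has {t,u,v} → w.
Cell (r5,c5): row 5 has {s,v,w}; column 5 has {s,u,w} → t.
Cell (r1,c1): row 1 has {t,u,v}; column 1 has {t,u,v,w} → s.
Cell (r1,c4): row 1 has {s,t,u,v}; column 4 has {s,t,u,v} → w.
Cell (r3,c2): row 3 has {t,u,v,w}; column 2 has {v,w} → s.
Cell (r4,c2): row 4 has {s,u,w}; column 2 has {s,v,w} → t.
Cell (r4,c5): row 4 has {s,t,u,w}; column 5 has {s,t,u,w} → v.

v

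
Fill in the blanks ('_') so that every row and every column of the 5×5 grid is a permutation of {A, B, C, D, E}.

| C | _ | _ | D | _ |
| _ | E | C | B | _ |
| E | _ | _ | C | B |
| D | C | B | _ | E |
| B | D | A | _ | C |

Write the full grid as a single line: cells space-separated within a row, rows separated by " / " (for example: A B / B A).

row 1 has {C,D}; column 3 has {A,B,C} — only E is left for (r1,c3).
row 1 has {C,D,E}; column 5 has {B,C,E} — only A is left for (r1,c5).
row 2 has {B,C,E}; column 1 has {B,C,D,E} — only A is left for (r2,c1).
row 2 has {A,B,C,E}; column 5 has {A,B,C,E} — only D is left for (r2,c5).
row 3 has {B,C,E}; column 2 has {C,D,E} — only A is left for (r3,c2).
row 3 has {A,B,C,E}; column 3 has {A,B,C,E} — only D is left for (r3,c3).
row 4 has {B,C,D,E}; column 4 has {B,C,D} — only A is left for (r4,c4).
row 5 has {A,B,C,D}; column 4 has {A,B,C,D} — only E is left for (r5,c4).
row 1 has {A,C,D,E}; column 2 has {A,C,D,E} — only B is left for (r1,c2).

C B E D A / A E C B D / E A D C B / D C B A E / B D A E C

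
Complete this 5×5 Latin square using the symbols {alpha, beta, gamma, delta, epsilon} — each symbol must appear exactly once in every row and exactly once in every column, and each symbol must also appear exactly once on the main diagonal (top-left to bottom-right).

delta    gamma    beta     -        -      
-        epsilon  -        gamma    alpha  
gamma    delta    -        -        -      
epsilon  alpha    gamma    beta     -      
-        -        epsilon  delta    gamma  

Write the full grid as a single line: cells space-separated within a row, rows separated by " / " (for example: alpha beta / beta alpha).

delta gamma beta alpha epsilon / beta epsilon delta gamma alpha / gamma delta alpha epsilon beta / epsilon alpha gamma beta delta / alpha beta epsilon delta gamma

(r1,c5) = epsilon
(r2,c1) = beta
(r2,c3) = delta
(r3,c3) = alpha
(r3,c4) = epsilon
(r3,c5) = beta
(r4,c5) = delta
(r5,c1) = alpha
(r5,c2) = beta
(r1,c4) = alpha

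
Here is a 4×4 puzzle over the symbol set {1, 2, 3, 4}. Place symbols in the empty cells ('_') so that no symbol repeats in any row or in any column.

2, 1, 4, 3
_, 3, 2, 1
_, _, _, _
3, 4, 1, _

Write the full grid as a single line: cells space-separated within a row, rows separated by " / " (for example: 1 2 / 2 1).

2 1 4 3 / 4 3 2 1 / 1 2 3 4 / 3 4 1 2

(r2,c1): row 2 has {1,2,3}; column 1 has {2,3}, so it must be 4.
(r3,c1): row 3 is empty so far; column 1 has {2,3,4}, so it must be 1.
(r3,c2): row 3 has {1}; column 2 has {1,3,4}, so it must be 2.
(r3,c3): row 3 has {1,2}; column 3 has {1,2,4}, so it must be 3.
(r3,c4): row 3 has {1,2,3}; column 4 has {1,3}, so it must be 4.
(r4,c4): row 4 has {1,3,4}; column 4 has {1,3,4}, so it must be 2.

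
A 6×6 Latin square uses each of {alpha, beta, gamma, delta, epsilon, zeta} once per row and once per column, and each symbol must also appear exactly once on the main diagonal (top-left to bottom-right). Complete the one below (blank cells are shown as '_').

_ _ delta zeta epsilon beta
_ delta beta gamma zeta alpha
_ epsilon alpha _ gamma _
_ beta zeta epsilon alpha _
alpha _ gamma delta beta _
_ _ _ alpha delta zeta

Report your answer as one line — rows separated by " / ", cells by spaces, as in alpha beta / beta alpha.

gamma alpha delta zeta epsilon beta / epsilon delta beta gamma zeta alpha / zeta epsilon alpha beta gamma delta / delta beta zeta epsilon alpha gamma / alpha zeta gamma delta beta epsilon / beta gamma epsilon alpha delta zeta

row 1 has {beta,delta,epsilon,zeta}; column 1 has {alpha}; the diagonal has {alpha,beta,delta,epsilon,zeta} — only gamma is left for (r1,c1).
row 1 has {beta,gamma,delta,epsilon,zeta}; column 2 has {beta,delta,epsilon} — only alpha is left for (r1,c2).
row 2 has {alpha,beta,gamma,delta,zeta}; column 1 has {alpha,gamma} — only epsilon is left for (r2,c1).
row 3 has {alpha,gamma,epsilon}; column 4 has {alpha,gamma,delta,epsilon,zeta} — only beta is left for (r3,c4).
row 3 has {alpha,beta,gamma,epsilon}; column 6 has {alpha,beta,zeta} — only delta is left for (r3,c6).
row 4 has {alpha,beta,epsilon,zeta}; column 1 has {alpha,gamma,epsilon} — only delta is left for (r4,c1).
row 4 has {alpha,beta,delta,epsilon,zeta}; column 6 has {alpha,beta,delta,zeta} — only gamma is left for (r4,c6).
row 5 has {alpha,beta,gamma,delta}; column 2 has {alpha,beta,delta,epsilon} — only zeta is left for (r5,c2).
row 5 has {alpha,beta,gamma,delta,zeta}; column 6 has {alpha,beta,gamma,delta,zeta} — only epsilon is left for (r5,c6).
row 6 has {alpha,delta,zeta}; column 1 has {alpha,gamma,delta,epsilon} — only beta is left for (r6,c1).
row 6 has {alpha,beta,delta,zeta}; column 2 has {alpha,beta,delta,epsilon,zeta} — only gamma is left for (r6,c2).
row 6 has {alpha,beta,gamma,delta,zeta}; column 3 has {alpha,beta,gamma,delta,zeta} — only epsilon is left for (r6,c3).
row 3 has {alpha,beta,gamma,delta,epsilon}; column 1 has {alpha,beta,gamma,delta,epsilon} — only zeta is left for (r3,c1).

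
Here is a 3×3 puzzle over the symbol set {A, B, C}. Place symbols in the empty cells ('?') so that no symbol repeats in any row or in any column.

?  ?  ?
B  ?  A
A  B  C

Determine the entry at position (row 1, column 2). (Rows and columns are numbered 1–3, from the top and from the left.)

(r1,c1) = C
(r1,c2) = A

A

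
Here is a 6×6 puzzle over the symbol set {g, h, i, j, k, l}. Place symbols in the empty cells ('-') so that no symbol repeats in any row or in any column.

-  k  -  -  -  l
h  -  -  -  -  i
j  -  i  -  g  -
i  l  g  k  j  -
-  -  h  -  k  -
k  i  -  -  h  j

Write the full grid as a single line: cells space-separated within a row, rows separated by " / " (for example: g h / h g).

At row 1, column 1: row 1 has {k,l}; column 1 has {h,i,j,k}; that leaves g.
At row 1, column 3: row 1 has {g,k,l}; column 3 has {g,h,i}; that leaves j.
At row 1, column 5: row 1 has {g,j,k,l}; column 5 has {g,h,j,k}; that leaves i.
At row 2, column 5: row 2 has {h,i}; column 5 has {g,h,i,j,k}; that leaves l.
At row 3, column 2: row 3 has {g,i,j}; column 2 has {i,k,l}; that leaves h.
At row 3, column 4: row 3 has {g,h,i,j}; column 4 has {k}; that leaves l.
At row 3, column 6: row 3 has {g,h,i,j,l}; column 6 has {i,j,l}; that leaves k.
At row 4, column 6: row 4 has {g,i,j,k,l}; column 6 has {i,j,k,l}; that leaves h.
At row 5, column 1: row 5 has {h,k}; column 1 has {g,h,i,j,k}; that leaves l.
At row 5, column 6: row 5 has {h,k,l}; column 6 has {h,i,j,k,l}; that leaves g.
At row 6, column 3: row 6 has {h,i,j,k}; column 3 has {g,h,i,j}; that leaves l.
At row 6, column 4: row 6 has {h,i,j,k,l}; column 4 has {k,l}; that leaves g.
At row 1, column 4: row 1 has {g,i,j,k,l}; column 4 has {g,k,l}; that leaves h.
At row 2, column 3: row 2 has {h,i,l}; column 3 has {g,h,i,j,l}; that leaves k.
At row 2, column 4: row 2 has {h,i,k,l}; column 4 has {g,h,k,l}; that leaves j.
At row 5, column 2: row 5 has {g,h,k,l}; column 2 has {h,i,k,l}; that leaves j.
At row 5, column 4: row 5 has {g,h,j,k,l}; column 4 has {g,h,j,k,l}; that leaves i.
At row 2, column 2: row 2 has {h,i,j,k,l}; column 2 has {h,i,j,k,l}; that leaves g.

g k j h i l / h g k j l i / j h i l g k / i l g k j h / l j h i k g / k i l g h j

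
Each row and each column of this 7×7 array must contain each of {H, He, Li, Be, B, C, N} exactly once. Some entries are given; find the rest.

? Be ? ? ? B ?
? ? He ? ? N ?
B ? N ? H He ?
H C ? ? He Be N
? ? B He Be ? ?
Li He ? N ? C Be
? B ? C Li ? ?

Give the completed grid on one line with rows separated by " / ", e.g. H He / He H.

(r3,c2) = Li
(r3,c4) = Be
(r3,c7) = C
(r4,c3) = Li
(r4,c4) = B
(r6,c3) = H
(r6,c5) = B
(r7,c3) = Be
(r7,c6) = H
(r7,c7) = He
(r1,c3) = C
(r1,c5) = N
(r2,c2) = H
(r2,c4) = Li
(r2,c5) = C
(r2,c7) = B
(r5,c2) = N
(r5,c6) = Li
(r5,c7) = H
(r7,c1) = N
(r1,c1) = He
(r1,c4) = H
(r1,c7) = Li
(r2,c1) = Be
(r5,c1) = C

He Be C H N B Li / Be H He Li C N B / B Li N Be H He C / H C Li B He Be N / C N B He Be Li H / Li He H N B C Be / N B Be C Li H He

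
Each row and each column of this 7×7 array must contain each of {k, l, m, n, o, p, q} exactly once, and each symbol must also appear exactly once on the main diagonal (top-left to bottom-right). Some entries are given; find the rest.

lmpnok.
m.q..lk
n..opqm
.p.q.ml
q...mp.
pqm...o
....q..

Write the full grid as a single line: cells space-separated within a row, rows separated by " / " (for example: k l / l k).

l m p n o k q / m o q p n l k / n l k o p q m / o p n q k m l / q k o l m p n / p q m k l n o / k n l m q o p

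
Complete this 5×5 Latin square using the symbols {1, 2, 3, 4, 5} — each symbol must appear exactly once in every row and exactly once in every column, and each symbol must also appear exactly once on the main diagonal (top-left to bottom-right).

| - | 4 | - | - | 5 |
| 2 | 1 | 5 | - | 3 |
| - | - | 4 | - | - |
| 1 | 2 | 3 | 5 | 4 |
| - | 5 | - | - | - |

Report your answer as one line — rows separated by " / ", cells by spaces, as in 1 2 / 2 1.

At row 1, column 1: row 1 has {4,5}; column 1 has {1,2}; the diagonal has {1,4,5}; that leaves 3.
At row 2, column 4: row 2 has {1,2,3,5}; column 4 has {5}; that leaves 4.
At row 3, column 1: row 3 has {4}; column 1 has {1,2,3}; that leaves 5.
At row 3, column 2: row 3 has {4,5}; column 2 has {1,2,4,5}; that leaves 3.
At row 5, column 1: row 5 has {5}; column 1 has {1,2,3,5}; that leaves 4.
At row 5, column 5: row 5 has {4,5}; column 5 has {3,4,5}; the diagonal has {1,3,4,5}; that leaves 2.
At row 3, column 5: row 3 has {3,4,5}; column 5 has {2,3,4,5}; that leaves 1.
At row 5, column 3: row 5 has {2,4,5}; column 3 has {3,4,5}; that leaves 1.
At row 5, column 4: row 5 has {1,2,4,5}; column 4 has {4,5}; that leaves 3.
At row 1, column 3: row 1 has {3,4,5}; column 3 has {1,3,4,5}; that leaves 2.
At row 1, column 4: row 1 has {2,3,4,5}; column 4 has {3,4,5}; that leaves 1.
At row 3, column 4: row 3 has {1,3,4,5}; column 4 has {1,3,4,5}; that leaves 2.

3 4 2 1 5 / 2 1 5 4 3 / 5 3 4 2 1 / 1 2 3 5 4 / 4 5 1 3 2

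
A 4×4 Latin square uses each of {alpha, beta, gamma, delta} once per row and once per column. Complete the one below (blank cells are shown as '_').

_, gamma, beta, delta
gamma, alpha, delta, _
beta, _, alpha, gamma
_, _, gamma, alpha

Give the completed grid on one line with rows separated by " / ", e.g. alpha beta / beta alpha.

alpha gamma beta delta / gamma alpha delta beta / beta delta alpha gamma / delta beta gamma alpha

At row 1, column 1: row 1 has {beta,gamma,delta}; column 1 has {beta,gamma}; that leaves alpha.
At row 2, column 4: row 2 has {alpha,gamma,delta}; column 4 has {alpha,gamma,delta}; that leaves beta.
At row 3, column 2: row 3 has {alpha,beta,gamma}; column 2 has {alpha,gamma}; that leaves delta.
At row 4, column 1: row 4 has {alpha,gamma}; column 1 has {alpha,beta,gamma}; that leaves delta.
At row 4, column 2: row 4 has {alpha,gamma,delta}; column 2 has {alpha,gamma,delta}; that leaves beta.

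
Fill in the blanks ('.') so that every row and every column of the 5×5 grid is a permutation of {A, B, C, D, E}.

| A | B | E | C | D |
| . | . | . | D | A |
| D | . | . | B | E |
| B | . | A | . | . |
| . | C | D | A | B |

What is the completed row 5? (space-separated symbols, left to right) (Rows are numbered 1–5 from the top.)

E C D A B

row 2 has {A,D}; column 2 has {B,C} — only E is left for (r2,c2).
row 3 has {B,D,E}; column 2 has {B,C,E} — only A is left for (r3,c2).
row 3 has {A,B,D,E}; column 3 has {A,D,E} — only C is left for (r3,c3).
row 4 has {A,B}; column 2 has {A,B,C,E} — only D is left for (r4,c2).
row 4 has {A,B,D}; column 4 has {A,B,C,D} — only E is left for (r4,c4).
row 4 has {A,B,D,E}; column 5 has {A,B,D,E} — only C is left for (r4,c5).
row 5 has {A,B,C,D}; column 1 has {A,B,D} — only E is left for (r5,c1).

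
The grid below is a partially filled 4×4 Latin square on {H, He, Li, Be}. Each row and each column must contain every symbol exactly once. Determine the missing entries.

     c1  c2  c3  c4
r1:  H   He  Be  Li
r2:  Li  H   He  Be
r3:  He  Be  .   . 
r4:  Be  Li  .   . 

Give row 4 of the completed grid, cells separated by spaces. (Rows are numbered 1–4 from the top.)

Be Li H He

(r3,c4) = H
(r4,c3) = H
(r4,c4) = He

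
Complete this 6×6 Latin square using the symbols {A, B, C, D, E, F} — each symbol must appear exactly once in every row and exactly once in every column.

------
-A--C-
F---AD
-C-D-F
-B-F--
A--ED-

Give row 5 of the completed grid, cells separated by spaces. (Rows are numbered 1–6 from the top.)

row 2 has {A,C}; column 4 has {D,E,F} — only B is left for (r2,c4).
row 2 has {A,B,C}; column 6 has {D,F} — only E is left for (r2,c6).
row 3 has {A,D,F}; column 2 has {A,B,C} — only E is left for (r3,c2).
row 3 has {A,D,E,F}; column 4 has {B,D,E,F} — only C is left for (r3,c4).
row 5 has {B,F}; column 5 has {A,C,D} — only E is left for (r5,c5).
row 6 has {A,D,E}; column 2 has {A,B,C,E} — only F is left for (r6,c2).
row 1 is empty so far; column 2 has {A,B,C,E,F} — only D is left for (r1,c2).
row 1 has {D}; column 4 has {B,C,D,E,F} — only A is left for (r1,c4).
row 2 has {A,B,C,E}; column 1 has {A,F} — only D is left for (r2,c1).
row 2 has {A,B,C,D,E}; column 3 is empty so far — only F is left for (r2,c3).
row 3 has {A,C,D,E,F}; column 3 has {F} — only B is left for (r3,c3).
row 4 has {C,D,F}; column 5 has {A,C,D,E} — only B is left for (r4,c5).
row 5 has {B,E,F}; column 1 has {A,D,F} — only C is left for (r5,c1).
row 5 has {B,C,E,F}; column 6 has {D,E,F} — only A is left for (r5,c6).
row 6 has {A,D,E,F}; column 3 has {B,F} — only C is left for (r6,c3).
row 6 has {A,C,D,E,F}; column 6 has {A,D,E,F} — only B is left for (r6,c6).
row 1 has {A,D}; column 3 has {B,C,F} — only E is left for (r1,c3).
row 1 has {A,D,E}; column 5 has {A,B,C,D,E} — only F is left for (r1,c5).
row 1 has {A,D,E,F}; column 6 has {A,B,D,E,F} — only C is left for (r1,c6).
row 4 has {B,C,D,F}; column 1 has {A,C,D,F} — only E is left for (r4,c1).
row 4 has {B,C,D,E,F}; column 3 has {B,C,E,F} — only A is left for (r4,c3).
row 5 has {A,B,C,E,F}; column 3 has {A,B,C,E,F} — only D is left for (r5,c3).

C B D F E A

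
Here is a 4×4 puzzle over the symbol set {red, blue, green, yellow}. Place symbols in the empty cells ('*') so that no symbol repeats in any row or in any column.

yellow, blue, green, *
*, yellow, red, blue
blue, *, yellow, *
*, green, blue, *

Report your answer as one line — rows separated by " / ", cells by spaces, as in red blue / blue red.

(r1,c4) = red
(r2,c1) = green
(r3,c2) = red
(r3,c4) = green
(r4,c1) = red
(r4,c4) = yellow

yellow blue green red / green yellow red blue / blue red yellow green / red green blue yellow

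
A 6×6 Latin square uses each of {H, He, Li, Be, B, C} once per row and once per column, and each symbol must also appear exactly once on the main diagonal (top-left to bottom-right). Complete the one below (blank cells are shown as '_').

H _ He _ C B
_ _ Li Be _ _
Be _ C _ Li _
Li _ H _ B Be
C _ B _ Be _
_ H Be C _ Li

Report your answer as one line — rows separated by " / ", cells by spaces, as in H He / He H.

(r1,c4) = Li
(r4,c4) = He
(r5,c4) = H
(r5,c6) = He
(r6,c5) = He
(r1,c2) = Be
(r2,c2) = B
(r2,c5) = H
(r2,c6) = C
(r3,c2) = He
(r3,c4) = B
(r3,c6) = H
(r4,c2) = C
(r5,c2) = Li
(r6,c1) = B
(r2,c1) = He

H Be He Li C B / He B Li Be H C / Be He C B Li H / Li C H He B Be / C Li B H Be He / B H Be C He Li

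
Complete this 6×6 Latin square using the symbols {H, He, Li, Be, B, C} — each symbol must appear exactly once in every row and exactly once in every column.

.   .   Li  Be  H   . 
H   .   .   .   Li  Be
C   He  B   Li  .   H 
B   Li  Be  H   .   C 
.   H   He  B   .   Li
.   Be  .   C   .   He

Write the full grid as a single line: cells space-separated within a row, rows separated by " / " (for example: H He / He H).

Cell (r1,c1): row 1 has {H,Li,Be}; column 1 has {H,B,C} → He.
Cell (r1,c6): row 1 has {H,He,Li,Be}; column 6 has {H,He,Li,Be,C} → B.
Cell (r2,c3): row 2 has {H,Li,Be}; column 3 has {He,Li,Be,B} → C.
Cell (r2,c4): row 2 has {H,Li,Be,C}; column 4 has {H,Li,Be,B,C} → He.
Cell (r3,c5): row 3 has {H,He,Li,B,C}; column 5 has {H,Li} → Be.
Cell (r4,c5): row 4 has {H,Li,Be,B,C}; column 5 has {H,Li,Be} → He.
Cell (r5,c1): row 5 has {H,He,Li,B}; column 1 has {H,He,B,C} → Be.
Cell (r5,c5): row 5 has {H,He,Li,Be,B}; column 5 has {H,He,Li,Be} → C.
Cell (r6,c1): row 6 has {He,Be,C}; column 1 has {H,He,Be,B,C} → Li.
Cell (r6,c3): row 6 has {He,Li,Be,C}; column 3 has {He,Li,Be,B,C} → H.
Cell (r6,c5): row 6 has {H,He,Li,Be,C}; column 5 has {H,He,Li,Be,C} → B.
Cell (r1,c2): row 1 has {H,He,Li,Be,B}; column 2 has {H,He,Li,Be} → C.
Cell (r2,c2): row 2 has {H,He,Li,Be,C}; column 2 has {H,He,Li,Be,C} → B.

He C Li Be H B / H B C He Li Be / C He B Li Be H / B Li Be H He C / Be H He B C Li / Li Be H C B He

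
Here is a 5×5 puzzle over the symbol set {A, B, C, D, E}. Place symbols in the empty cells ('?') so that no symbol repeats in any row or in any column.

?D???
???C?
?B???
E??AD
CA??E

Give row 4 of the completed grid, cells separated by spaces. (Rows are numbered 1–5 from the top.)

E C B A D

Cell (r2,c2): row 2 has {C}; column 2 has {A,B,D} → E.
Cell (r4,c2): row 4 has {A,D,E}; column 2 has {A,B,D,E} → C.
Cell (r4,c3): row 4 has {A,C,D,E}; column 3 is empty so far → B.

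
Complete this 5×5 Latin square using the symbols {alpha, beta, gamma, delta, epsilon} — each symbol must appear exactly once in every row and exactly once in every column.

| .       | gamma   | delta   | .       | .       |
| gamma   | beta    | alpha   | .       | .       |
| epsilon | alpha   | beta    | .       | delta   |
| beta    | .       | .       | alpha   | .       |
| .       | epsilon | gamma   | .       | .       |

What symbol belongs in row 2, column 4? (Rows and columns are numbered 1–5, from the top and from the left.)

At row 1, column 1: row 1 has {gamma,delta}; column 1 has {beta,gamma,epsilon}; that leaves alpha.
At row 2, column 5: row 2 has {alpha,beta,gamma}; column 5 has {delta}; that leaves epsilon.
At row 3, column 4: row 3 has {alpha,beta,delta,epsilon}; column 4 has {alpha}; that leaves gamma.
At row 4, column 2: row 4 has {alpha,beta}; column 2 has {alpha,beta,gamma,epsilon}; that leaves delta.
At row 4, column 3: row 4 has {alpha,beta,delta}; column 3 has {alpha,beta,gamma,delta}; that leaves epsilon.
At row 4, column 5: row 4 has {alpha,beta,delta,epsilon}; column 5 has {delta,epsilon}; that leaves gamma.
At row 5, column 1: row 5 has {gamma,epsilon}; column 1 has {alpha,beta,gamma,epsilon}; that leaves delta.
At row 5, column 4: row 5 has {gamma,delta,epsilon}; column 4 has {alpha,gamma}; that leaves beta.
At row 5, column 5: row 5 has {beta,gamma,delta,epsilon}; column 5 has {gamma,delta,epsilon}; that leaves alpha.
At row 1, column 4: row 1 has {alpha,gamma,delta}; column 4 has {alpha,beta,gamma}; that leaves epsilon.
At row 1, column 5: row 1 has {alpha,gamma,delta,epsilon}; column 5 has {alpha,gamma,delta,epsilon}; that leaves beta.
At row 2, column 4: row 2 has {alpha,beta,gamma,epsilon}; column 4 has {alpha,beta,gamma,epsilon}; that leaves delta.

delta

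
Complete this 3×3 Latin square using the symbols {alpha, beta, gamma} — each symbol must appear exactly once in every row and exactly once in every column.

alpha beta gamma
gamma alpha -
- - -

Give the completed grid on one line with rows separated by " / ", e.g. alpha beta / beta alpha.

alpha beta gamma / gamma alpha beta / beta gamma alpha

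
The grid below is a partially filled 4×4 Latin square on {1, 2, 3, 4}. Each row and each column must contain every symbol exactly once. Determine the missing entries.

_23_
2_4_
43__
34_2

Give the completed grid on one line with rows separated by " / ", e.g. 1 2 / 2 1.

(r1,c1) = 1
(r1,c4) = 4
(r2,c2) = 1
(r2,c4) = 3
(r3,c4) = 1
(r4,c3) = 1
(r3,c3) = 2

1 2 3 4 / 2 1 4 3 / 4 3 2 1 / 3 4 1 2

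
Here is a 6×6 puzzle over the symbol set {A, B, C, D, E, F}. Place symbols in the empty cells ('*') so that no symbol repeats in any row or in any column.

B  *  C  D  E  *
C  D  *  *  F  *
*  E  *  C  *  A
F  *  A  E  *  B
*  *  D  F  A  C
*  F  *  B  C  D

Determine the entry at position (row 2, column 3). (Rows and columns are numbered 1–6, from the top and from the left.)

B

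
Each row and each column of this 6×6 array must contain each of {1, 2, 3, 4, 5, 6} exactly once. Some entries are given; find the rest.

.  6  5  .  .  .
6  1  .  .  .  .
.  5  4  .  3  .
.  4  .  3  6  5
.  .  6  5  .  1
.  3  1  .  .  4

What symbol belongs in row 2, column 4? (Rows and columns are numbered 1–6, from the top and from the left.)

4

(r4,c3) = 2
(r5,c2) = 2
(r5,c5) = 4
(r2,c3) = 3
(r2,c6) = 2
(r3,c6) = 6
(r4,c1) = 1
(r5,c1) = 3
(r1,c6) = 3
(r2,c4) = 4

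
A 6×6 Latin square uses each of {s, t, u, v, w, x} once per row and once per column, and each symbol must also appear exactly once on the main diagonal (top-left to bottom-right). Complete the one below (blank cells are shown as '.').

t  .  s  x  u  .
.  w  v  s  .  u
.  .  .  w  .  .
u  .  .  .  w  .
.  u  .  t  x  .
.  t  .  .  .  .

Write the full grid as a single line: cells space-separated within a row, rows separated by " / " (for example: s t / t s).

t v s x u w / x w v s t u / v x u w s t / u s t v w x / s u w t x v / w t x u v s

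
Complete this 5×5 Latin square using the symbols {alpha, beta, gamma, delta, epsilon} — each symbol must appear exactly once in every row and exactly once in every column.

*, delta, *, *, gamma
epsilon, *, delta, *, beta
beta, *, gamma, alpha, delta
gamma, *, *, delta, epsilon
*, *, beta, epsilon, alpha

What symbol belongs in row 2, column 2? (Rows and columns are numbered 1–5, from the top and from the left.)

alpha

(r1,c1): row 1 has {gamma,delta}; column 1 has {beta,gamma,epsilon}, so it must be alpha.
(r1,c3): row 1 has {alpha,gamma,delta}; column 3 has {beta,gamma,delta}, so it must be epsilon.
(r1,c4): row 1 has {alpha,gamma,delta,epsilon}; column 4 has {alpha,delta,epsilon}, so it must be beta.
(r2,c4): row 2 has {beta,delta,epsilon}; column 4 has {alpha,beta,delta,epsilon}, so it must be gamma.
(r3,c2): row 3 has {alpha,beta,gamma,delta}; column 2 has {delta}, so it must be epsilon.
(r4,c3): row 4 has {gamma,delta,epsilon}; column 3 has {beta,gamma,delta,epsilon}, so it must be alpha.
(r5,c1): row 5 has {alpha,beta,epsilon}; column 1 has {alpha,beta,gamma,epsilon}, so it must be delta.
(r5,c2): row 5 has {alpha,beta,delta,epsilon}; column 2 has {delta,epsilon}, so it must be gamma.
(r2,c2): row 2 has {beta,gamma,delta,epsilon}; column 2 has {gamma,delta,epsilon}, so it must be alpha.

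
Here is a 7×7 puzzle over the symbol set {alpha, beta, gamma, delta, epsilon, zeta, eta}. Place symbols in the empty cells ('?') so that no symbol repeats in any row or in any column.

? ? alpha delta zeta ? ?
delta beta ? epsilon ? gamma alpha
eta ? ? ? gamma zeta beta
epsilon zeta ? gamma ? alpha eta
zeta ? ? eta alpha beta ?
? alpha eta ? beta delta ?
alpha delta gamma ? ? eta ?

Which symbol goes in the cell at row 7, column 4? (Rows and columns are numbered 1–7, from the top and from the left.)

beta

(r1,c6) = epsilon
(r1,c7) = gamma
(r2,c3) = zeta
(r2,c5) = eta
(r3,c2) = epsilon
(r3,c3) = delta
(r3,c4) = alpha
(r4,c3) = beta
(r4,c5) = delta
(r5,c2) = gamma
(r5,c3) = epsilon
(r5,c7) = delta
(r6,c1) = gamma
(r6,c4) = zeta
(r6,c7) = epsilon
(r7,c4) = beta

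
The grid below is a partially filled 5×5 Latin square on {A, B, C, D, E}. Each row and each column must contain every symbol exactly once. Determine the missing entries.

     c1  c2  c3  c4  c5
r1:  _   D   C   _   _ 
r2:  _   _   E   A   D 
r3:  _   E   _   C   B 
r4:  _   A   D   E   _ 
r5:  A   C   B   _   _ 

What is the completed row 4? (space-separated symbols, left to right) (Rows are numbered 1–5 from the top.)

(r1,c4) = B
(r2,c2) = B
(r3,c1) = D
(r3,c3) = A
(r4,c5) = C
(r5,c4) = D
(r5,c5) = E
(r1,c1) = E
(r1,c5) = A
(r2,c1) = C
(r4,c1) = B

B A D E C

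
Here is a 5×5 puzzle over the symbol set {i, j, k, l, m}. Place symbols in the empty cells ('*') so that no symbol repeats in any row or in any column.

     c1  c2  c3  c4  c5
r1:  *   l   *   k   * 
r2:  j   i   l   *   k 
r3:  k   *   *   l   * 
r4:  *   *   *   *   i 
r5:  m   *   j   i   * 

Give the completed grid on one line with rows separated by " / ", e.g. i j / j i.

(r1,c1) = i
(r1,c3) = m
(r1,c5) = j
(r2,c4) = m
(r3,c3) = i
(r3,c5) = m
(r4,c1) = l
(r4,c3) = k
(r4,c4) = j
(r5,c2) = k
(r5,c5) = l
(r3,c2) = j
(r4,c2) = m

i l m k j / j i l m k / k j i l m / l m k j i / m k j i l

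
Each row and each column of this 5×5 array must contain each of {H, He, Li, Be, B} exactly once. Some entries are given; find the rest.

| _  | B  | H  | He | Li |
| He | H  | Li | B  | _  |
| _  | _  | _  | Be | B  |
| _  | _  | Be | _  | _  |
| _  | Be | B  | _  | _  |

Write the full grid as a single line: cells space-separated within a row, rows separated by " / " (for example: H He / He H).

row 1 has {H,He,Li,B}; column 1 has {He} — only Be is left for (r1,c1).
row 2 has {H,He,Li,B}; column 5 has {Li,B} — only Be is left for (r2,c5).
row 3 has {Be,B}; column 3 has {H,Li,Be,B} — only He is left for (r3,c3).
row 3 has {He,Be,B}; column 2 has {H,Be,B} — only Li is left for (r3,c2).
row 4 has {Be}; column 2 has {H,Li,Be,B} — only He is left for (r4,c2).
row 4 has {He,Be}; column 5 has {Li,Be,B} — only H is left for (r4,c5).
row 5 has {Be,B}; column 5 has {H,Li,Be,B} — only He is left for (r5,c5).
row 3 has {He,Li,Be,B}; column 1 has {He,Be} — only H is left for (r3,c1).
row 4 has {H,He,Be}; column 4 has {He,Be,B} — only Li is left for (r4,c4).
row 5 has {He,Be,B}; column 1 has {H,He,Be} — only Li is left for (r5,c1).
row 5 has {He,Li,Be,B}; column 4 has {He,Li,Be,B} — only H is left for (r5,c4).
row 4 has {H,He,Li,Be}; column 1 has {H,He,Li,Be} — only B is left for (r4,c1).

Be B H He Li / He H Li B Be / H Li He Be B / B He Be Li H / Li Be B H He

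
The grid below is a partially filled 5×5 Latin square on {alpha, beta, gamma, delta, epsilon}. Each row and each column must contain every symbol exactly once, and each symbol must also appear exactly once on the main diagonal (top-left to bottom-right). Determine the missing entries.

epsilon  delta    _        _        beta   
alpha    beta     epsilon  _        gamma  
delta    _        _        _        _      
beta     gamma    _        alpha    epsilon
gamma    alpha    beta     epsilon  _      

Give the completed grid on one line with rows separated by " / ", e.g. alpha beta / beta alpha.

(r1,c4) = gamma
(r2,c4) = delta
(r3,c2) = epsilon
(r3,c3) = gamma
(r3,c4) = beta
(r3,c5) = alpha
(r4,c3) = delta
(r5,c5) = delta
(r1,c3) = alpha

epsilon delta alpha gamma beta / alpha beta epsilon delta gamma / delta epsilon gamma beta alpha / beta gamma delta alpha epsilon / gamma alpha beta epsilon delta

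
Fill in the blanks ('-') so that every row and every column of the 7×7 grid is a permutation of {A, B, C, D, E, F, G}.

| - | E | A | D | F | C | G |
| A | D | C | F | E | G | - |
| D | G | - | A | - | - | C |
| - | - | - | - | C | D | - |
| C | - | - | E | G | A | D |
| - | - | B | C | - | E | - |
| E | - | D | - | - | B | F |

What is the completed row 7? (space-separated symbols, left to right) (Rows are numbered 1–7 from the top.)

row 1 has {A,C,D,E,F,G}; column 1 has {A,C,D,E} — only B is left for (r1,c1).
row 2 has {A,C,D,E,F,G}; column 7 has {C,D,F,G} — only B is left for (r2,c7).
row 3 has {A,C,D,G}; column 5 has {C,E,F,G} — only B is left for (r3,c5).
row 3 has {A,B,C,D,G}; column 6 has {A,B,C,D,E,G} — only F is left for (r3,c6).
row 5 has {A,C,D,E,G}; column 3 has {A,B,C,D} — only F is left for (r5,c3).
row 6 has {B,C,E}; column 7 has {B,C,D,F,G} — only A is left for (r6,c7).
row 7 has {B,D,E,F}; column 4 has {A,C,D,E,F} — only G is left for (r7,c4).
row 7 has {B,D,E,F,G}; column 5 has {B,C,E,F,G} — only A is left for (r7,c5).
row 3 has {A,B,C,D,F,G}; column 3 has {A,B,C,D,F} — only E is left for (r3,c3).
row 4 has {C,D}; column 3 has {A,B,C,D,E,F} — only G is left for (r4,c3).
row 4 has {C,D,G}; column 4 has {A,C,D,E,F,G} — only B is left for (r4,c4).
row 4 has {B,C,D,G}; column 7 has {A,B,C,D,F,G} — only E is left for (r4,c7).
row 5 has {A,C,D,E,F,G}; column 2 has {D,E,G} — only B is left for (r5,c2).
row 6 has {A,B,C,E}; column 2 has {B,D,E,G} — only F is left for (r6,c2).
row 6 has {A,B,C,E,F}; column 5 has {A,B,C,E,F,G} — only D is left for (r6,c5).
row 7 has {A,B,D,E,F,G}; column 2 has {B,D,E,F,G} — only C is left for (r7,c2).

E C D G A B F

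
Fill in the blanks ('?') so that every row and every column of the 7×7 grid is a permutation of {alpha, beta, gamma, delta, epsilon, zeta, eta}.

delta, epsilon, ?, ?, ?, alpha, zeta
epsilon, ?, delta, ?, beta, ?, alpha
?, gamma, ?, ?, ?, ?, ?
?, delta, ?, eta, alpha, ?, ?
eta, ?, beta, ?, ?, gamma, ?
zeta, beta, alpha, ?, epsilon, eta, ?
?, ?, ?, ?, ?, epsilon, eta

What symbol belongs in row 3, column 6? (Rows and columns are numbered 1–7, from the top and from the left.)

(r2,c6) = zeta
(r4,c6) = beta
(r2,c2) = eta
(r2,c4) = gamma
(r3,c6) = delta

delta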